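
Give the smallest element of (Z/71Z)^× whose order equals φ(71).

7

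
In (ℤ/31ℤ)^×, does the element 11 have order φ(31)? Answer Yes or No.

φ(31) = 31 − 1 = 30 = 2 · 3 · 5.
An element g generates (Z/31Z)^× iff g^(30/q) ≢ 1 (mod 31) for each prime q ∈ {2, 3, 5}.
11^15 ≡ 30 (mod 31)  [q = 2: ≢ 1 ✓]
11^10 ≡ 5 (mod 31)  [q = 3: ≢ 1 ✓]
11^6 ≡ 4 (mod 31)  [q = 5: ≢ 1 ✓]
All checks pass, so 11 has order 30 and is a primitive root modulo 31.

Yes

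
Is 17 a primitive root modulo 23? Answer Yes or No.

Yes

φ(23) = 23 − 1 = 22 = 2 · 11.
17 is a primitive root mod 23 iff 17^(φ(23)/q) ≢ 1 for every prime q | φ(23), i.e. q ∈ {2, 11}.
17^11 ≡ 22 (mod 23)  [q = 2: ≢ 1 ✓]
17^2 ≡ 13 (mod 23)  [q = 11: ≢ 1 ✓]
All checks pass, so 17 has order 22 and is a primitive root modulo 23.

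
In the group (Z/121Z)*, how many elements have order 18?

φ(121) = φ(11^2) = 11·(11−1) = 110 = 2 · 5 · 11.
(Z/121Z)^× is cyclic (|G| = 110); a cyclic group of order m has exactly φ(d) elements of each order d | m, and none otherwise.
18 does not divide 110, so no element of (Z/121Z)^× has order 18.

0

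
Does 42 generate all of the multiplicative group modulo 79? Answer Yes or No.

φ(79) = 79 − 1 = 78 = 2 · 3 · 13.
42 is a primitive root mod 79 iff 42^(φ(79)/q) ≢ 1 for every prime q | φ(79), i.e. q ∈ {2, 3, 13}.
42^39 ≡ 1 (mod 79)  [q = 2: ≡ 1 ✗]
42^26 ≡ 23 (mod 79)  [q = 3: ≢ 1 ✓]
42^6 ≡ 38 (mod 79)  [q = 13: ≢ 1 ✓]
The check at q = 2 fails, so 42 generates a proper subgroup.

No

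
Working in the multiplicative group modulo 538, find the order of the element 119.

67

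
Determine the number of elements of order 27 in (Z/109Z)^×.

φ(109) = 109 − 1 = 108 = 2^2 · 3^3.
(Z/109Z)^× is cyclic (|G| = 108); a cyclic group of order m has exactly φ(d) elements of each order d | m, and none otherwise.
27 = 3^3 divides 108, and φ(27) = 18.

18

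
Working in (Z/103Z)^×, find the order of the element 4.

51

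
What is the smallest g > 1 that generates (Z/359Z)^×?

7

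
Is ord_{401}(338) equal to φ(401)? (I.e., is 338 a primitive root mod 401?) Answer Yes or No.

No

φ(401) = 401 − 1 = 400 = 2^4 · 5^2.
An element g generates (Z/401Z)^× iff g^(400/q) ≢ 1 (mod 401) for each prime q ∈ {2, 5}.
338^200 ≡ 1 (mod 401)  [q = 2: ≡ 1 ✗]
338^80 ≡ 39 (mod 401)  [q = 5: ≢ 1 ✓]
Since 338^200 ≡ 1, the order of 338 divides 200 < 400, so 338 is not a primitive root.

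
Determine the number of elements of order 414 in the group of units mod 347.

φ(347) = 347 − 1 = 346 = 2 · 173.
(Z/347Z)^× is cyclic (|G| = 346); a cyclic group of order m has exactly φ(d) elements of each order d | m, and none otherwise.
Here 346 is not a multiple of 414, so there are no elements of order 414.

0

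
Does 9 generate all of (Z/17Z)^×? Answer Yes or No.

No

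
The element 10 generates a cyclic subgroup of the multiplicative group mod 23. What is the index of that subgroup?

ord(10) | φ(23) = 23 − 1 = 22 = 2 · 11.
Divisors of 22: 1, 2, 11, 22.
Evaluate successive powers at the divisors of 22:
10^1 ≡ 10 (mod 23)
10^2 ≡ 8 (mod 23)
10^11 ≡ 22 (mod 23)
10^22 ≡ 1 (mod 23) ✓
The order of 10 is 22, so the subgroup it generates has 22 elements.
[(Z/23Z)^× : ⟨10⟩] = 22/22 = 1.

1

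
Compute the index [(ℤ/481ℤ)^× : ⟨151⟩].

Since 151 ∈ (Z/481Z)^×, its order divides φ(481) = φ(13·37) = (13−1)·(37−1) = 12·36 = 432 = 2^4 · 3^3.
Divisors of 432: 1, 2, 3, 4, 6, 8, 9, 12, 16, 18, 24, 27, 36, 48, 54, 72, 108, 144, 216, 432.
Compute 151^d (mod 481) for the divisors d until we hit 1:
151^1 ≡ 151
151^2 ≡ 194
151^3 ≡ 434
151^4 ≡ 118
151^6 ≡ 285
151^8 ≡ 456
151^9 ≡ 73
151^12 ≡ 417
151^16 ≡ 144
151^18 ≡ 38
151^24 ≡ 248
151^27 ≡ 369
151^36 ≡ 1
Thus |⟨151⟩| = ord(151) = 36.
[(Z/481Z)^× : ⟨151⟩] = 432/36 = 12.

12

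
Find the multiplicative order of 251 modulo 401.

400

Since 251 ∈ (Z/401Z)^×, its order divides φ(401) = 401 − 1 = 400 = 2^4 · 5^2.
Divisors of 400: 1, 2, 4, 5, 8, 10, 16, 20, 25, 40, 50, 80, 100, 200, 400.
Check 251^d mod 401 for each divisor in increasing order:
251^1 ≡ 251 (mod 401)
251^2 ≡ 44 (mod 401)
251^4 ≡ 332 (mod 401)
251^5 ≡ 325 (mod 401)
251^8 ≡ 350 (mod 401)
251^10 ≡ 162 (mod 401)
251^16 ≡ 195 (mod 401)
251^20 ≡ 179 (mod 401)
251^25 ≡ 30 (mod 401)
251^40 ≡ 362 (mod 401)
251^50 ≡ 98 (mod 401)
251^80 ≡ 318 (mod 401)
251^100 ≡ 381 (mod 401)
251^200 ≡ 400 (mod 401)
251^400 ≡ 1 (mod 401) ✓
The smallest such exponent is 400, so the order of 251 is 400.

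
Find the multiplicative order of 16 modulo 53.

ord(16) | φ(53) = 53 − 1 = 52 = 2^2 · 13.
Divisors of 52: 1, 2, 4, 13, 26, 52.
Check 16^d mod 53 for each divisor in increasing order:
16^1 ≡ 16
16^2 ≡ 44
16^4 ≡ 28
16^13 ≡ 1
The smallest such exponent is 13, so the order of 16 is 13.

13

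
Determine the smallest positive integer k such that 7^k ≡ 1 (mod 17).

The order of 7 must divide φ(17) = 17 − 1 = 16 = 2^4.
Divisors of 16: 1, 2, 4, 8, 16.
Compute 7^d (mod 17) for the divisors d until we hit 1:
7^1 ≡ 7 (mod 17)
7^2 ≡ 15 (mod 17)
7^4 ≡ 4 (mod 17)
7^8 ≡ 16 (mod 17)
7^16 ≡ 1 (mod 17) ✓
So ord_17(7) = 16.

16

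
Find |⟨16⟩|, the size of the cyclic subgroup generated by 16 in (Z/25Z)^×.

5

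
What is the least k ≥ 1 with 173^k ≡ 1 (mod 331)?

Since 173 ∈ (Z/331Z)^×, its order divides φ(331) = 331 − 1 = 330 = 2 · 3 · 5 · 11.
Divisors of 330: 1, 2, 3, 5, 6, 10, 11, 15, 22, 30, 33, 55, 66, 110, 165, 330.
Evaluate successive powers at the divisors of 330:
173^1 ≡ 173
173^2 ≡ 139
173^3 ≡ 215
173^5 ≡ 95
173^6 ≡ 216
173^10 ≡ 88
173^11 ≡ 329
173^15 ≡ 85
173^22 ≡ 4
173^30 ≡ 274
173^33 ≡ 323
173^55 ≡ 299
173^66 ≡ 64
173^110 ≡ 31
173^165 ≡ 1
So ord_331(173) = 165.

165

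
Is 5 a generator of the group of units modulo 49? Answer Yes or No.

Yes

φ(49) = φ(7^2) = 7·(7−1) = 42 = 2 · 3 · 7.
An element g generates (Z/49Z)^× iff g^(42/q) ≢ 1 (mod 49) for each prime q ∈ {2, 3, 7}.
5^21 ≡ 48 (mod 49)  [q = 2: ≢ 1 ✓]
5^14 ≡ 18 (mod 49)  [q = 3: ≢ 1 ✓]
5^6 ≡ 43 (mod 49)  [q = 7: ≢ 1 ✓]
None equal 1, so ord_49(5) = 42: 5 is a primitive root.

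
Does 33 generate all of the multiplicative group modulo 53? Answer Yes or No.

Yes

φ(53) = 53 − 1 = 52 = 2^2 · 13.
Test 33^(52/q) mod 53 for each prime factor q of 52:
33^26 ≡ 52 (mod 53)  [q = 2: ≢ 1 ✓]
33^4 ≡ 46 (mod 53)  [q = 13: ≢ 1 ✓]
Every test exponent gives a nontrivial residue, hence 33 generates the full group.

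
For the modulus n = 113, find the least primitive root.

φ(113) = 113 − 1 = 112 = 2^4 · 7.
Test candidates g = 2, 3, … against the prime factors q ∈ {2, 7} of φ(113): g is a generator iff g^(112/q) ≢ 1 for every such q.
g = 2: 2^56 ≡ 1 — hits 1, so not a primitive root.
g = 3: 3^56 ≡ 112; 3^16 ≡ 49 — none is 1, so 3 is a primitive root.
The smallest primitive root modulo 113 is 3.

3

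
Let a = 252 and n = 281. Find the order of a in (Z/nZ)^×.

35

Since 252 ∈ (Z/281Z)^×, its order divides φ(281) = 281 − 1 = 280 = 2^3 · 5 · 7.
Divisors of 280: 1, 2, 4, 5, 7, 8, 10, 14, 20, 28, 35, 40, 56, 70, 140, 280.
Test each divisor d:
252^1 ≡ 252
252^2 ≡ 279
252^4 ≡ 4
252^5 ≡ 165
252^7 ≡ 232
252^8 ≡ 16
252^10 ≡ 249
252^14 ≡ 153
252^20 ≡ 181
252^28 ≡ 86
252^35 ≡ 1
So ord_281(252) = 35.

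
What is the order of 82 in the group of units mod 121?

55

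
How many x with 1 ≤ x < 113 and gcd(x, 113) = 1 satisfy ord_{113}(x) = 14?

φ(113) = 113 − 1 = 112 = 2^4 · 7.
In a cyclic group of order 112, there are φ(d) elements of order d for each divisor d of 112, and zero for non-divisors.
14 = 2 · 7 divides 112, and φ(14) = 6.

6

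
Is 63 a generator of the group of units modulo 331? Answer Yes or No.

φ(331) = 331 − 1 = 330 = 2 · 3 · 5 · 11.
63 is a primitive root mod 331 iff 63^(φ(331)/q) ≢ 1 for every prime q | φ(331), i.e. q ∈ {2, 3, 5, 11}.
63^165 ≡ 330 (mod 331)  [q = 2: ≢ 1 ✓]
63^110 ≡ 31 (mod 331)  [q = 3: ≢ 1 ✓]
63^66 ≡ 323 (mod 331)  [q = 5: ≢ 1 ✓]
63^30 ≡ 274 (mod 331)  [q = 11: ≢ 1 ✓]
None equal 1, so ord_331(63) = 330: 63 is a primitive root.

Yes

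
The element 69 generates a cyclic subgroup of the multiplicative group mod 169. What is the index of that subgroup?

Since 69 ∈ (Z/169Z)^×, its order divides φ(169) = φ(13^2) = 13·(13−1) = 156 = 2^2 · 3 · 13.
Divisors of 156: 1, 2, 3, 4, 6, 12, 13, 26, 39, 52, 78, 156.
Test each divisor d:
69^1 ≡ 69
69^2 ≡ 29
69^3 ≡ 142
69^4 ≡ 165
69^6 ≡ 53
69^12 ≡ 105
69^13 ≡ 147
69^26 ≡ 146
69^39 ≡ 168
69^52 ≡ 22
69^78 ≡ 1
So ord_169(69) = 78, hence |⟨69⟩| = 78.
Index = |(Z/169Z)^×| / |⟨69⟩| = 156 / 78 = 2.

2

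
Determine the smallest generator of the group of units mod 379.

2

φ(379) = 379 − 1 = 378 = 2 · 3^3 · 7.
Test candidates g = 2, 3, … against the prime factors q ∈ {2, 3, 7} of φ(379): g is a generator iff g^(378/q) ≢ 1 for every such q.
g = 2: 2^189 ≡ 378; 2^126 ≡ 327; 2^54 ≡ 125 — none is 1, so 2 is a primitive root.
So 2 is the smallest generator of (Z/379Z)^×.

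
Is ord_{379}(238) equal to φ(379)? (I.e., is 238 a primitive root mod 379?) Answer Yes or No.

Yes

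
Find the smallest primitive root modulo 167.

φ(167) = 167 − 1 = 166 = 2 · 83.
Test candidates g = 2, 3, … against the prime factors q ∈ {2, 83} of φ(167): g is a generator iff g^(166/q) ≢ 1 for every such q.
g = 2: 2^83 ≡ 1 — hits 1, so not a primitive root.
g = 3: 3^83 ≡ 1 — hits 1, so not a primitive root.
g = 4: 4^83 ≡ 1 — hits 1, so not a primitive root.
g = 5: 5^83 ≡ 166; 5^2 ≡ 25 — none is 1, so 5 is a primitive root.
The smallest primitive root modulo 167 is 5.

5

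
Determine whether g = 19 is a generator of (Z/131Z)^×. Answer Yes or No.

φ(131) = 131 − 1 = 130 = 2 · 5 · 13.
It suffices to check that the order of 19 is not a proper divisor of 130: compute 19^(130/q) for q ∈ {2, 5, 13}.
19^65 ≡ 130 (mod 131)  [q = 2: ≢ 1 ✓]
19^26 ≡ 1 (mod 131)  [q = 5: ≡ 1 ✗]
19^10 ≡ 39 (mod 131)  [q = 13: ≢ 1 ✓]
Since 19^26 ≡ 1, the order of 19 divides 26 < 130, so 19 is not a primitive root.

No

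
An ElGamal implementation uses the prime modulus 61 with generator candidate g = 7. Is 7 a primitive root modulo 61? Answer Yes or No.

φ(61) = 61 − 1 = 60 = 2^2 · 3 · 5.
Test 7^(60/q) mod 61 for each prime factor q of 60:
7^30 ≡ 60 (mod 61)  [q = 2: ≢ 1 ✓]
7^20 ≡ 47 (mod 61)  [q = 3: ≢ 1 ✓]
7^12 ≡ 34 (mod 61)  [q = 5: ≢ 1 ✓]
Every test exponent gives a nontrivial residue, hence 7 generates the full group.

Yes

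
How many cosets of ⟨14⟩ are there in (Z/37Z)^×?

3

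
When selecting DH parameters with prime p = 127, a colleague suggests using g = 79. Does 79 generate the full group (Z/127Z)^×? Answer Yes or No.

No

φ(127) = 127 − 1 = 126 = 2 · 3^2 · 7.
79 is a primitive root mod 127 iff 79^(φ(127)/q) ≢ 1 for every prime q | φ(127), i.e. q ∈ {2, 3, 7}.
79^63 ≡ 1 (mod 127)  [q = 2: ≡ 1 ✗]
79^42 ≡ 107 (mod 127)  [q = 3: ≢ 1 ✓]
79^18 ≡ 16 (mod 127)  [q = 7: ≢ 1 ✓]
The check at q = 2 fails, so 79 generates a proper subgroup.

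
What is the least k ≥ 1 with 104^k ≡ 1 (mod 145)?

Since 104 ∈ (Z/145Z)^×, its order divides φ(145) = φ(5·29) = (5−1)·(29−1) = 4·28 = 112 = 2^4 · 7.
Divisors of 112: 1, 2, 4, 7, 8, 14, 16, 28, 56, 112.
Check 104^d mod 145 for each divisor in increasing order:
104^1 ≡ 104
104^2 ≡ 86
104^4 ≡ 1
Hence ord(104) = 4.

4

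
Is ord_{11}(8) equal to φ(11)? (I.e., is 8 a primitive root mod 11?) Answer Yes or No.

φ(11) = 11 − 1 = 10 = 2 · 5.
Test 8^(10/q) mod 11 for each prime factor q of 10:
8^5 ≡ 10 (mod 11)  [q = 2: ≢ 1 ✓]
8^2 ≡ 9 (mod 11)  [q = 5: ≢ 1 ✓]
None equal 1, so ord_11(8) = 10: 8 is a primitive root.

Yes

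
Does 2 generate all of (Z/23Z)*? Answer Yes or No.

φ(23) = 23 − 1 = 22 = 2 · 11.
Test 2^(22/q) mod 23 for each prime factor q of 22:
2^11 ≡ 1 (mod 23)  [q = 2: ≡ 1 ✗]
2^2 ≡ 4 (mod 23)  [q = 11: ≢ 1 ✓]
2^11 ≡ 1 shows ord(2) | 11, strictly less than φ(23); not a primitive root.

No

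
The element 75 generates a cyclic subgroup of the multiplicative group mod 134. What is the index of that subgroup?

3

By Lagrange's theorem, ord_134(75) divides φ(134) = φ(2)·φ(67) = 1·66 = 66 = 2 · 3 · 11.
Divisors of 66: 1, 2, 3, 6, 11, 22, 33, 66.
Check 75^d mod 134 for each divisor in increasing order:
75^1 ≡ 75 (mod 134)
75^2 ≡ 131 (mod 134)
75^3 ≡ 43 (mod 134)
75^6 ≡ 107 (mod 134)
75^11 ≡ 133 (mod 134)
75^22 ≡ 1 (mod 134) ✓
Thus |⟨75⟩| = ord(75) = 22.
[(Z/134Z)^× : ⟨75⟩] = 66/22 = 3.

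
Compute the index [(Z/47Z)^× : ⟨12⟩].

Since 12 ∈ (Z/47Z)^×, its order divides φ(47) = 47 − 1 = 46 = 2 · 23.
Divisors of 46: 1, 2, 23, 46.
Check 12^d mod 47 for each divisor in increasing order:
12^1 ≡ 12 (mod 47)
12^2 ≡ 3 (mod 47)
12^23 ≡ 1 (mod 47) ✓
So ord_47(12) = 23, hence |⟨12⟩| = 23.
[(Z/47Z)^× : ⟨12⟩] = 46/23 = 2.

2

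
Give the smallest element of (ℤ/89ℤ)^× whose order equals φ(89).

3

φ(89) = 89 − 1 = 88 = 2^3 · 11.
g is a primitive root iff g^(88/q) ≢ 1 (mod 89) for each prime q ∈ {2, 11}.
g = 2: 2^44 ≡ 1 — hits 1, so not a primitive root.
g = 3: 3^44 ≡ 88; 3^8 ≡ 64 — none is 1, so 3 is a primitive root.
Hence the least primitive root of 89 is 3.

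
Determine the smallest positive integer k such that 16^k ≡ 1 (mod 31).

ord(16) | φ(31) = 31 − 1 = 30 = 2 · 3 · 5.
Divisors of 30: 1, 2, 3, 5, 6, 10, 15, 30.
Evaluate successive powers at the divisors of 30:
16^1 ≡ 16 (mod 31)
16^2 ≡ 8 (mod 31)
16^3 ≡ 4 (mod 31)
16^5 ≡ 1 (mod 31) ✓
The smallest such exponent is 5, so the order of 16 is 5.

5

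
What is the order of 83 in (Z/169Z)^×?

52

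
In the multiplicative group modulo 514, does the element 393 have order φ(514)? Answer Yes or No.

φ(514) = φ(2)·φ(257) = 1·256 = 256 = 2^8.
Test 393^(256/q) mod 514 for each prime factor q of 256:
393^128 ≡ 1 (mod 514)  [q = 2: ≡ 1 ✗]
393^128 ≡ 1 shows ord(393) | 128, strictly less than φ(514); not a primitive root.

No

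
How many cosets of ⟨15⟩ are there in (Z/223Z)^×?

The order of 15 must divide φ(223) = 223 − 1 = 222 = 2 · 3 · 37.
Divisors of 222: 1, 2, 3, 6, 37, 74, 111, 222.
Check 15^d mod 223 for each divisor in increasing order:
15^1 ≡ 15 (mod 223)
15^2 ≡ 2 (mod 223)
15^3 ≡ 30 (mod 223)
15^6 ≡ 8 (mod 223)
15^37 ≡ 1 (mod 223) ✓
Thus |⟨15⟩| = ord(15) = 37.
The index is φ(223) / ord(15) = 222 / 37 = 6.

6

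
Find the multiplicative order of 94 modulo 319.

70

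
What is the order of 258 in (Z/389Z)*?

388

Since 258 ∈ (Z/389Z)^×, its order divides φ(389) = 389 − 1 = 388 = 2^2 · 97.
Divisors of 388: 1, 2, 4, 97, 194, 388.
Compute 258^d (mod 389) for the divisors d until we hit 1:
258^1 ≡ 258 (mod 389)
258^2 ≡ 45 (mod 389)
258^4 ≡ 80 (mod 389)
258^97 ≡ 115 (mod 389)
258^194 ≡ 388 (mod 389)
258^388 ≡ 1 (mod 389) ✓
So ord_389(258) = 388.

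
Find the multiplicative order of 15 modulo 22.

The order of 15 must divide φ(22) = φ(2)·φ(11) = 1·10 = 10 = 2 · 5.
Divisors of 10: 1, 2, 5, 10.
Compute 15^d (mod 22) for the divisors d until we hit 1:
15^1 ≡ 15 (mod 22)
15^2 ≡ 5 (mod 22)
15^5 ≡ 1 (mod 22) ✓
The smallest such exponent is 5, so the order of 15 is 5.

5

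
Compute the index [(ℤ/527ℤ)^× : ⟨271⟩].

48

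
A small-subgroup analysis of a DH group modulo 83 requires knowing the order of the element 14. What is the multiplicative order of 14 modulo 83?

The order of 14 must divide φ(83) = 83 − 1 = 82 = 2 · 41.
Divisors of 82: 1, 2, 41, 82.
Evaluate successive powers at the divisors of 82:
14^1 ≡ 14 (mod 83)
14^2 ≡ 30 (mod 83)
14^41 ≡ 82 (mod 83)
14^82 ≡ 1 (mod 83) ✓
Therefore the multiplicative order of 14 modulo 83 is 82.

82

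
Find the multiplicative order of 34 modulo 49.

Since 34 ∈ (Z/49Z)^×, its order divides φ(49) = φ(7^2) = 7·(7−1) = 42 = 2 · 3 · 7.
Divisors of 42: 1, 2, 3, 6, 7, 14, 21, 42.
Check 34^d mod 49 for each divisor in increasing order:
34^1 ≡ 34 (mod 49)
34^2 ≡ 29 (mod 49)
34^3 ≡ 6 (mod 49)
34^6 ≡ 36 (mod 49)
34^7 ≡ 48 (mod 49)
34^14 ≡ 1 (mod 49) ✓
Therefore the multiplicative order of 34 modulo 49 is 14.

14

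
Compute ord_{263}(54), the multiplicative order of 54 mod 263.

131

Since 54 ∈ (Z/263Z)^×, its order divides φ(263) = 263 − 1 = 262 = 2 · 131.
Divisors of 262: 1, 2, 131, 262.
Test each divisor d:
54^1 ≡ 54
54^2 ≡ 23
54^131 ≡ 1
Therefore the multiplicative order of 54 modulo 263 is 131.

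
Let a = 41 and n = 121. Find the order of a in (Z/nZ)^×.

110

Since 41 ∈ (Z/121Z)^×, its order divides φ(121) = φ(11^2) = 11·(11−1) = 110 = 2 · 5 · 11.
Divisors of 110: 1, 2, 5, 10, 11, 22, 55, 110.
Evaluate successive powers at the divisors of 110:
41^1 ≡ 41 (mod 121)
41^2 ≡ 108 (mod 121)
41^5 ≡ 32 (mod 121)
41^10 ≡ 56 (mod 121)
41^11 ≡ 118 (mod 121)
41^22 ≡ 9 (mod 121)
41^55 ≡ 120 (mod 121)
41^110 ≡ 1 (mod 121) ✓
The smallest such exponent is 110, so the order of 41 is 110.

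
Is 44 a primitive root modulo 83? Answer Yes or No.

No

φ(83) = 83 − 1 = 82 = 2 · 41.
Test 44^(82/q) mod 83 for each prime factor q of 82:
44^41 ≡ 1 (mod 83)  [q = 2: ≡ 1 ✗]
44^2 ≡ 27 (mod 83)  [q = 41: ≢ 1 ✓]
44^41 ≡ 1 shows ord(44) | 41, strictly less than φ(83); not a primitive root.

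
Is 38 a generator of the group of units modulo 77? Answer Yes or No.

77 = 7 · 11 is a product of two distinct odd primes, so (Z/77Z)^× ≅ (Z/7Z)^× × (Z/11Z)^× is not cyclic.
No primitive root modulo 77 exists; in particular 38 is not one.

No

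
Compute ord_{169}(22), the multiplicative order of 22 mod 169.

3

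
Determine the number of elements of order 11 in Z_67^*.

10

φ(67) = 67 − 1 = 66 = 2 · 3 · 11.
Since (Z/67Z)^× is cyclic of order 66, the number of elements of order d is φ(d) when d | 66 and 0 otherwise.
11 | 66, and φ(11) = 11 − 1 = 10.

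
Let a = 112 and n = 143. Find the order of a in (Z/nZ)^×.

20

By Lagrange's theorem, ord_143(112) divides φ(143) = φ(11·13) = (11−1)·(13−1) = 10·12 = 120 = 2^3 · 3 · 5.
Divisors of 120: 1, 2, 3, 4, 5, 6, 8, 10, 12, 15, 20, 24, 30, 40, 60, 120.
Test each divisor d:
112^1 ≡ 112 (mod 143)
112^2 ≡ 103 (mod 143)
112^3 ≡ 96 (mod 143)
112^4 ≡ 27 (mod 143)
112^5 ≡ 21 (mod 143)
112^6 ≡ 64 (mod 143)
112^8 ≡ 14 (mod 143)
112^10 ≡ 12 (mod 143)
112^12 ≡ 92 (mod 143)
112^15 ≡ 109 (mod 143)
112^20 ≡ 1 (mod 143) ✓
The smallest such exponent is 20, so the order of 112 is 20.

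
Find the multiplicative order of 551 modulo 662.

22

By Lagrange's theorem, ord_662(551) divides φ(662) = φ(2)·φ(331) = 1·330 = 330 = 2 · 3 · 5 · 11.
Divisors of 330: 1, 2, 3, 5, 6, 10, 11, 15, 22, 30, 33, 55, 66, 110, 165, 330.
Compute 551^d (mod 662) for the divisors d until we hit 1:
551^1 ≡ 551
551^2 ≡ 405
551^3 ≡ 61
551^5 ≡ 211
551^6 ≡ 411
551^10 ≡ 167
551^11 ≡ 661
551^15 ≡ 151
551^22 ≡ 1
Therefore the multiplicative order of 551 modulo 662 is 22.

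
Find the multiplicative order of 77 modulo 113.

56

Since 77 ∈ (Z/113Z)^×, its order divides φ(113) = 113 − 1 = 112 = 2^4 · 7.
Divisors of 112: 1, 2, 4, 7, 8, 14, 16, 28, 56, 112.
Compute 77^d (mod 113) for the divisors d until we hit 1:
77^1 ≡ 77 (mod 113)
77^2 ≡ 53 (mod 113)
77^4 ≡ 97 (mod 113)
77^7 ≡ 18 (mod 113)
77^8 ≡ 30 (mod 113)
77^14 ≡ 98 (mod 113)
77^16 ≡ 109 (mod 113)
77^28 ≡ 112 (mod 113)
77^56 ≡ 1 (mod 113) ✓
The smallest such exponent is 56, so the order of 77 is 56.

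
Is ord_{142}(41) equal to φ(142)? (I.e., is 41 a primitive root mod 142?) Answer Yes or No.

No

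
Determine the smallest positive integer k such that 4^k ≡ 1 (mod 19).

Since 4 ∈ (Z/19Z)^×, its order divides φ(19) = 19 − 1 = 18 = 2 · 3^2.
Divisors of 18: 1, 2, 3, 6, 9, 18.
Compute 4^d (mod 19) for the divisors d until we hit 1:
4^1 ≡ 4
4^2 ≡ 16
4^3 ≡ 7
4^6 ≡ 11
4^9 ≡ 1
Therefore the multiplicative order of 4 modulo 19 is 9.

9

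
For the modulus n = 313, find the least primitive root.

φ(313) = 313 − 1 = 312 = 2^3 · 3 · 13.
Test candidates g = 2, 3, … against the prime factors q ∈ {2, 3, 13} of φ(313): g is a generator iff g^(312/q) ≢ 1 for every such q.
g = 2: 2^156 ≡ 1 — hits 1, so not a primitive root.
g = 3: 3^156 ≡ 1 — hits 1, so not a primitive root.
g = 4: 4^156 ≡ 1 — hits 1, so not a primitive root.
g = 5: 5^156 ≡ 312; 5^104 ≡ 1 — hits 1, so not a primitive root.
g = 6: 6^156 ≡ 1 — hits 1, so not a primitive root.
g = 7: 7^156 ≡ 312; 7^104 ≡ 1 — hits 1, so not a primitive root.
g = 8: 8^156 ≡ 1 — hits 1, so not a primitive root.
g = 9: 9^156 ≡ 1 — hits 1, so not a primitive root.
g = 10: 10^156 ≡ 312; 10^104 ≡ 214; 10^24 ≡ 103 — none is 1, so 10 is a primitive root.
Hence the least primitive root of 313 is 10.

10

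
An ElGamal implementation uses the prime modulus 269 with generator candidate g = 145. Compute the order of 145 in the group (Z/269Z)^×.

268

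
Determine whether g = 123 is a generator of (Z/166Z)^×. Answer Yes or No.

φ(166) = φ(2)·φ(83) = 1·82 = 82 = 2 · 41.
An element g generates (Z/166Z)^× iff g^(82/q) ≢ 1 (mod 166) for each prime q ∈ {2, 41}.
123^41 ≡ 1 (mod 166)  [q = 2: ≡ 1 ✗]
123^2 ≡ 23 (mod 166)  [q = 41: ≢ 1 ✓]
123^41 ≡ 1 shows ord(123) | 41, strictly less than φ(166); not a primitive root.

No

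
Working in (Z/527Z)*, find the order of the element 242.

Since 242 ∈ (Z/527Z)^×, its order divides φ(527) = φ(17·31) = (17−1)·(31−1) = 16·30 = 480 = 2^5 · 3 · 5.
Divisors of 480: 1, 2, 3, 4, 5, 6, 8, 10, 12, 15, 16, 20, 24, 30, 32, 40, 48, 60, 80, 96, 120, 160, 240, 480.
Evaluate successive powers at the divisors of 480:
242^1 ≡ 242 (mod 527)
242^2 ≡ 67 (mod 527)
242^3 ≡ 404 (mod 527)
242^4 ≡ 273 (mod 527)
242^5 ≡ 191 (mod 527)
242^6 ≡ 373 (mod 527)
242^8 ≡ 222 (mod 527)
242^10 ≡ 118 (mod 527)
242^12 ≡ 1 (mod 527) ✓
Therefore the multiplicative order of 242 modulo 527 is 12.

12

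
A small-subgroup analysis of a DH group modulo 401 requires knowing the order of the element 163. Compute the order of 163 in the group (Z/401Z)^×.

400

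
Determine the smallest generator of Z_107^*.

φ(107) = 107 − 1 = 106 = 2 · 53.
g is a primitive root iff g^(106/q) ≢ 1 (mod 107) for each prime q ∈ {2, 53}.
g = 2: 2^53 ≡ 106; 2^2 ≡ 4 — none is 1, so 2 is a primitive root.
So 2 is the smallest generator of (Z/107Z)^×.

2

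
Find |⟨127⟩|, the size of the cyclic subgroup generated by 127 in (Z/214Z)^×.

106

The order of 127 must divide φ(214) = φ(2)·φ(107) = 1·106 = 106 = 2 · 53.
Divisors of 106: 1, 2, 53, 106.
Evaluate successive powers at the divisors of 106:
127^1 ≡ 127
127^2 ≡ 79
127^53 ≡ 213
127^106 ≡ 1
Hence ord(127) = 106.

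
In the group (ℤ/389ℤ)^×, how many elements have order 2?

1

φ(389) = 389 − 1 = 388 = 2^2 · 97.
(Z/389Z)^× is cyclic (|G| = 388); a cyclic group of order m has exactly φ(d) elements of each order d | m, and none otherwise.
2 | 388, and φ(2) = 2 − 1 = 1.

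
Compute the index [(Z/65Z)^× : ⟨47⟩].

12

Since 47 ∈ (Z/65Z)^×, its order divides φ(65) = φ(5·13) = (5−1)·(13−1) = 4·12 = 48 = 2^4 · 3.
Divisors of 48: 1, 2, 3, 4, 6, 8, 12, 16, 24, 48.
Compute 47^d (mod 65) for the divisors d until we hit 1:
47^1 ≡ 47 (mod 65)
47^2 ≡ 64 (mod 65)
47^3 ≡ 18 (mod 65)
47^4 ≡ 1 (mod 65) ✓
So ord_65(47) = 4, hence |⟨47⟩| = 4.
The index is φ(65) / ord(47) = 48 / 4 = 12.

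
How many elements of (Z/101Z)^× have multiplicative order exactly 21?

0

φ(101) = 101 − 1 = 100 = 2^2 · 5^2.
In a cyclic group of order 100, there are φ(d) elements of order d for each divisor d of 100, and zero for non-divisors.
Since 21 ∤ 100, the count is 0.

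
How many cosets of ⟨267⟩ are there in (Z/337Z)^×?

By Lagrange's theorem, ord_337(267) divides φ(337) = 337 − 1 = 336 = 2^4 · 3 · 7.
Divisors of 336: 1, 2, 3, 4, 6, 7, 8, 12, 14, 16, 21, 24, 28, 42, 48, 56, 84, 112, 168, 336.
Test each divisor d:
267^1 ≡ 267 (mod 337)
267^2 ≡ 182 (mod 337)
267^3 ≡ 66 (mod 337)
267^4 ≡ 98 (mod 337)
267^6 ≡ 312 (mod 337)
267^7 ≡ 65 (mod 337)
267^8 ≡ 168 (mod 337)
267^12 ≡ 288 (mod 337)
267^14 ≡ 181 (mod 337)
267^16 ≡ 253 (mod 337)
267^21 ≡ 307 (mod 337)
267^24 ≡ 42 (mod 337)
267^28 ≡ 72 (mod 337)
267^42 ≡ 226 (mod 337)
267^48 ≡ 79 (mod 337)
267^56 ≡ 129 (mod 337)
267^84 ≡ 189 (mod 337)
267^112 ≡ 128 (mod 337)
267^168 ≡ 336 (mod 337)
267^336 ≡ 1 (mod 337) ✓
Thus |⟨267⟩| = ord(267) = 336.
[(Z/337Z)^× : ⟨267⟩] = 336/336 = 1.

1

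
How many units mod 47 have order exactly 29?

φ(47) = 47 − 1 = 46 = 2 · 23.
In a cyclic group of order 46, there are φ(d) elements of order d for each divisor d of 46, and zero for non-divisors.
Here 46 is not a multiple of 29, so there are no elements of order 29.

0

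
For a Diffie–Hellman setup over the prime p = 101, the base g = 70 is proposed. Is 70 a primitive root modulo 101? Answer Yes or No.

No

φ(101) = 101 − 1 = 100 = 2^2 · 5^2.
An element g generates (Z/101Z)^× iff g^(100/q) ≢ 1 (mod 101) for each prime q ∈ {2, 5}.
70^50 ≡ 1 (mod 101)  [q = 2: ≡ 1 ✗]
70^20 ≡ 84 (mod 101)  [q = 5: ≢ 1 ✓]
70^50 ≡ 1 shows ord(70) | 50, strictly less than φ(101); not a primitive root.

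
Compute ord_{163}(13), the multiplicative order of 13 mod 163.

54

The order of 13 must divide φ(163) = 163 − 1 = 162 = 2 · 3^4.
Divisors of 162: 1, 2, 3, 6, 9, 18, 27, 54, 81, 162.
Check 13^d mod 163 for each divisor in increasing order:
13^1 ≡ 13 (mod 163)
13^2 ≡ 6 (mod 163)
13^3 ≡ 78 (mod 163)
13^6 ≡ 53 (mod 163)
13^9 ≡ 59 (mod 163)
13^18 ≡ 58 (mod 163)
13^27 ≡ 162 (mod 163)
13^54 ≡ 1 (mod 163) ✓
The smallest such exponent is 54, so the order of 13 is 54.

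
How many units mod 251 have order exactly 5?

φ(251) = 251 − 1 = 250 = 2 · 5^3.
(Z/251Z)^× is cyclic (|G| = 250); a cyclic group of order m has exactly φ(d) elements of each order d | m, and none otherwise.
5 | 250, and φ(5) = 5 − 1 = 4.

4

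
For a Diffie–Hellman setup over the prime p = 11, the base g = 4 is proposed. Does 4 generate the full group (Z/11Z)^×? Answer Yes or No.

No

φ(11) = 11 − 1 = 10 = 2 · 5.
It suffices to check that the order of 4 is not a proper divisor of 10: compute 4^(10/q) for q ∈ {2, 5}.
4^5 ≡ 1 (mod 11)  [q = 2: ≡ 1 ✗]
4^2 ≡ 5 (mod 11)  [q = 5: ≢ 1 ✓]
The check at q = 2 fails, so 4 generates a proper subgroup.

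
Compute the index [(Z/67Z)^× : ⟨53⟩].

3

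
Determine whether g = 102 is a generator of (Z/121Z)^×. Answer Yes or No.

No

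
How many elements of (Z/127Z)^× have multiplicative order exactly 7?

6

φ(127) = 127 − 1 = 126 = 2 · 3^2 · 7.
In a cyclic group of order 126, there are φ(d) elements of order d for each divisor d of 126, and zero for non-divisors.
7 | 126, and φ(7) = 7 − 1 = 6.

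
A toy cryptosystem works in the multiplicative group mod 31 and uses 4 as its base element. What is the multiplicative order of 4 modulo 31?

Since 4 ∈ (Z/31Z)^×, its order divides φ(31) = 31 − 1 = 30 = 2 · 3 · 5.
Divisors of 30: 1, 2, 3, 5, 6, 10, 15, 30.
Test each divisor d:
4^1 ≡ 4 (mod 31)
4^2 ≡ 16 (mod 31)
4^3 ≡ 2 (mod 31)
4^5 ≡ 1 (mod 31) ✓
The smallest such exponent is 5, so the order of 4 is 5.

5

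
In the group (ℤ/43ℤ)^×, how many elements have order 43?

0

φ(43) = 43 − 1 = 42 = 2 · 3 · 7.
Since (Z/43Z)^× is cyclic of order 42, the number of elements of order d is φ(d) when d | 42 and 0 otherwise.
Here 42 is not a multiple of 43, so there are no elements of order 43.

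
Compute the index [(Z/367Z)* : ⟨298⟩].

2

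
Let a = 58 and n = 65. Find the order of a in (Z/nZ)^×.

12

ord(58) | φ(65) = φ(5·13) = (5−1)·(13−1) = 4·12 = 48 = 2^4 · 3.
Divisors of 48: 1, 2, 3, 4, 6, 8, 12, 16, 24, 48.
Check 58^d mod 65 for each divisor in increasing order:
58^1 ≡ 58 (mod 65)
58^2 ≡ 49 (mod 65)
58^3 ≡ 47 (mod 65)
58^4 ≡ 61 (mod 65)
58^6 ≡ 64 (mod 65)
58^8 ≡ 16 (mod 65)
58^12 ≡ 1 (mod 65) ✓
So ord_65(58) = 12.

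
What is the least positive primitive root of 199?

3

φ(199) = 199 − 1 = 198 = 2 · 3^2 · 11.
g is a primitive root iff g^(198/q) ≢ 1 (mod 199) for each prime q ∈ {2, 3, 11}.
g = 2: 2^99 ≡ 1 — hits 1, so not a primitive root.
g = 3: 3^99 ≡ 198; 3^66 ≡ 106; 3^18 ≡ 125 — none is 1, so 3 is a primitive root.
So 3 is the smallest generator of (Z/199Z)^×.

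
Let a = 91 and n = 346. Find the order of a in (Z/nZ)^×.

172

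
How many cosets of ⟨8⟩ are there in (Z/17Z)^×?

2

Since 8 ∈ (Z/17Z)^×, its order divides φ(17) = 17 − 1 = 16 = 2^4.
Divisors of 16: 1, 2, 4, 8, 16.
Compute 8^d (mod 17) for the divisors d until we hit 1:
8^1 ≡ 8 (mod 17)
8^2 ≡ 13 (mod 17)
8^4 ≡ 16 (mod 17)
8^8 ≡ 1 (mod 17) ✓
The order of 8 is 8, so the subgroup it generates has 8 elements.
Index = |(Z/17Z)^×| / |⟨8⟩| = 16 / 8 = 2.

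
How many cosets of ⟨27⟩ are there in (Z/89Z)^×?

ord(27) | φ(89) = 89 − 1 = 88 = 2^3 · 11.
Divisors of 88: 1, 2, 4, 8, 11, 22, 44, 88.
Test each divisor d:
27^1 ≡ 27 (mod 89)
27^2 ≡ 17 (mod 89)
27^4 ≡ 22 (mod 89)
27^8 ≡ 39 (mod 89)
27^11 ≡ 12 (mod 89)
27^22 ≡ 55 (mod 89)
27^44 ≡ 88 (mod 89)
27^88 ≡ 1 (mod 89) ✓
So ord_89(27) = 88, hence |⟨27⟩| = 88.
[(Z/89Z)^× : ⟨27⟩] = 88/88 = 1.

1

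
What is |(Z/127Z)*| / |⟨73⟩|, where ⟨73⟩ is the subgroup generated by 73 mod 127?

6

ord(73) | φ(127) = 127 − 1 = 126 = 2 · 3^2 · 7.
Divisors of 126: 1, 2, 3, 6, 7, 9, 14, 18, 21, 42, 63, 126.
Test each divisor d:
73^1 ≡ 73 (mod 127)
73^2 ≡ 122 (mod 127)
73^3 ≡ 16 (mod 127)
73^6 ≡ 2 (mod 127)
73^7 ≡ 19 (mod 127)
73^9 ≡ 32 (mod 127)
73^14 ≡ 107 (mod 127)
73^18 ≡ 8 (mod 127)
73^21 ≡ 1 (mod 127) ✓
So ord_127(73) = 21, hence |⟨73⟩| = 21.
Index = |(Z/127Z)^×| / |⟨73⟩| = 126 / 21 = 6.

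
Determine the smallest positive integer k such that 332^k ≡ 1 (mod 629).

8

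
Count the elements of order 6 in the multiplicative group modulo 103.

2

φ(103) = 103 − 1 = 102 = 2 · 3 · 17.
In a cyclic group of order 102, there are φ(d) elements of order d for each divisor d of 102, and zero for non-divisors.
6 = 2 · 3 divides 102, and φ(6) = 2.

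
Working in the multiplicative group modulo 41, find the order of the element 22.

The order of 22 must divide φ(41) = 41 − 1 = 40 = 2^3 · 5.
Divisors of 40: 1, 2, 4, 5, 8, 10, 20, 40.
Evaluate successive powers at the divisors of 40:
22^1 ≡ 22 (mod 41)
22^2 ≡ 33 (mod 41)
22^4 ≡ 23 (mod 41)
22^5 ≡ 14 (mod 41)
22^8 ≡ 37 (mod 41)
22^10 ≡ 32 (mod 41)
22^20 ≡ 40 (mod 41)
22^40 ≡ 1 (mod 41) ✓
Therefore the multiplicative order of 22 modulo 41 is 40.

40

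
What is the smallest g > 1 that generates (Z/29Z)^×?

2

φ(29) = 29 − 1 = 28 = 2^2 · 7.
Test candidates g = 2, 3, … against the prime factors q ∈ {2, 7} of φ(29): g is a generator iff g^(28/q) ≢ 1 for every such q.
g = 2: 2^14 ≡ 28; 2^4 ≡ 16 — none is 1, so 2 is a primitive root.
So 2 is the smallest generator of (Z/29Z)^×.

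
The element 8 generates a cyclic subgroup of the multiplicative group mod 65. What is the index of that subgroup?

12

Since 8 ∈ (Z/65Z)^×, its order divides φ(65) = φ(5·13) = (5−1)·(13−1) = 4·12 = 48 = 2^4 · 3.
Divisors of 48: 1, 2, 3, 4, 6, 8, 12, 16, 24, 48.
Compute 8^d (mod 65) for the divisors d until we hit 1:
8^1 ≡ 8
8^2 ≡ 64
8^3 ≡ 57
8^4 ≡ 1
The order of 8 is 4, so the subgroup it generates has 4 elements.
The index is φ(65) / ord(8) = 48 / 4 = 12.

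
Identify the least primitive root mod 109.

6

φ(109) = 109 − 1 = 108 = 2^2 · 3^3.
g is a primitive root iff g^(108/q) ≢ 1 (mod 109) for each prime q ∈ {2, 3}.
g = 2: 2^54 ≡ 108; 2^36 ≡ 1 — hits 1, so not a primitive root.
g = 3: 3^54 ≡ 1 — hits 1, so not a primitive root.
g = 4: 4^54 ≡ 1 — hits 1, so not a primitive root.
g = 5: 5^54 ≡ 1 — hits 1, so not a primitive root.
g = 6: 6^54 ≡ 108; 6^36 ≡ 63 — none is 1, so 6 is a primitive root.
So 6 is the smallest generator of (Z/109Z)^×.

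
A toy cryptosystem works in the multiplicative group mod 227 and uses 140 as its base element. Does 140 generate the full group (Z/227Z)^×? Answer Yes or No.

φ(227) = 227 − 1 = 226 = 2 · 113.
Test 140^(226/q) mod 227 for each prime factor q of 226:
140^113 ≡ 226 (mod 227)  [q = 2: ≢ 1 ✓]
140^2 ≡ 78 (mod 227)  [q = 113: ≢ 1 ✓]
All checks pass, so 140 has order 226 and is a primitive root modulo 227.

Yes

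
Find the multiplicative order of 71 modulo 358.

ord(71) | φ(358) = φ(2)·φ(179) = 1·178 = 178 = 2 · 89.
Divisors of 178: 1, 2, 89, 178.
Evaluate successive powers at the divisors of 178:
71^1 ≡ 71 (mod 358)
71^2 ≡ 29 (mod 358)
71^89 ≡ 357 (mod 358)
71^178 ≡ 1 (mod 358) ✓
Therefore the multiplicative order of 71 modulo 358 is 178.

178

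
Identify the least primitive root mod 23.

5

φ(23) = 23 − 1 = 22 = 2 · 11.
Test candidates g = 2, 3, … against the prime factors q ∈ {2, 11} of φ(23): g is a generator iff g^(22/q) ≢ 1 for every such q.
g = 2: 2^11 ≡ 1 — hits 1, so not a primitive root.
g = 3: 3^11 ≡ 1 — hits 1, so not a primitive root.
g = 4: 4^11 ≡ 1 — hits 1, so not a primitive root.
g = 5: 5^11 ≡ 22; 5^2 ≡ 2 — none is 1, so 5 is a primitive root.
So 5 is the smallest generator of (Z/23Z)^×.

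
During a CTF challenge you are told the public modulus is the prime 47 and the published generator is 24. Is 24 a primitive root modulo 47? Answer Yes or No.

φ(47) = 47 − 1 = 46 = 2 · 23.
Test 24^(46/q) mod 47 for each prime factor q of 46:
24^23 ≡ 1 (mod 47)  [q = 2: ≡ 1 ✗]
24^2 ≡ 12 (mod 47)  [q = 23: ≢ 1 ✓]
24^23 ≡ 1 shows ord(24) | 23, strictly less than φ(47); not a primitive root.

No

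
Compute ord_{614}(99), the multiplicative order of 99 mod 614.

153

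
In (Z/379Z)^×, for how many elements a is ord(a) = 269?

φ(379) = 379 − 1 = 378 = 2 · 3^3 · 7.
Since (Z/379Z)^× is cyclic of order 378, the number of elements of order d is φ(d) when d | 378 and 0 otherwise.
Here 378 is not a multiple of 269, so there are no elements of order 269.

0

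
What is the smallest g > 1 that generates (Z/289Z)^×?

φ(289) = φ(17^2) = 17·(17−1) = 272 = 2^4 · 17.
Test candidates g = 2, 3, … against the prime factors q ∈ {2, 17} of φ(289): g is a generator iff g^(272/q) ≢ 1 for every such q.
g = 2: 2^136 ≡ 1 — hits 1, so not a primitive root.
g = 3: 3^136 ≡ 288; 3^16 ≡ 171 — none is 1, so 3 is a primitive root.
Hence the least primitive root of 289 is 3.

3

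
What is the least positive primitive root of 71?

7

φ(71) = 71 − 1 = 70 = 2 · 5 · 7.
g is a primitive root iff g^(70/q) ≢ 1 (mod 71) for each prime q ∈ {2, 5, 7}.
g = 2: 2^35 ≡ 1 — hits 1, so not a primitive root.
g = 3: 3^35 ≡ 1 — hits 1, so not a primitive root.
g = 4: 4^35 ≡ 1 — hits 1, so not a primitive root.
g = 5: 5^35 ≡ 1 — hits 1, so not a primitive root.
g = 6: 6^35 ≡ 1 — hits 1, so not a primitive root.
g = 7: 7^35 ≡ 70; 7^14 ≡ 54; 7^10 ≡ 45 — none is 1, so 7 is a primitive root.
Hence the least primitive root of 71 is 7.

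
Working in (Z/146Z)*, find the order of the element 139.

By Lagrange's theorem, ord_146(139) divides φ(146) = φ(2)·φ(73) = 1·72 = 72 = 2^3 · 3^2.
Divisors of 72: 1, 2, 3, 4, 6, 8, 9, 12, 18, 24, 36, 72.
Test each divisor d:
139^1 ≡ 139 (mod 146)
139^2 ≡ 49 (mod 146)
139^3 ≡ 95 (mod 146)
139^4 ≡ 65 (mod 146)
139^6 ≡ 119 (mod 146)
139^8 ≡ 137 (mod 146)
139^9 ≡ 63 (mod 146)
139^12 ≡ 145 (mod 146)
139^18 ≡ 27 (mod 146)
139^24 ≡ 1 (mod 146) ✓
Hence ord(139) = 24.

24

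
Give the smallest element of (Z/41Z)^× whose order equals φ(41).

6

φ(41) = 41 − 1 = 40 = 2^3 · 5.
g is a primitive root iff g^(40/q) ≢ 1 (mod 41) for each prime q ∈ {2, 5}.
g = 2: 2^20 ≡ 1 — hits 1, so not a primitive root.
g = 3: 3^20 ≡ 40; 3^8 ≡ 1 — hits 1, so not a primitive root.
g = 4: 4^20 ≡ 1 — hits 1, so not a primitive root.
g = 5: 5^20 ≡ 1 — hits 1, so not a primitive root.
g = 6: 6^20 ≡ 40; 6^8 ≡ 10 — none is 1, so 6 is a primitive root.
So 6 is the smallest generator of (Z/41Z)^×.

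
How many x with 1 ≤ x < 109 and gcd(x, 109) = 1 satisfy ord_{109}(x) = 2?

φ(109) = 109 − 1 = 108 = 2^2 · 3^3.
Since (Z/109Z)^× is cyclic of order 108, the number of elements of order d is φ(d) when d | 108 and 0 otherwise.
2 | 108, and φ(2) = 2 − 1 = 1.

1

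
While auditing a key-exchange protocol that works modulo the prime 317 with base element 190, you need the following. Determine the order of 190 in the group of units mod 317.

316

By Lagrange's theorem, ord_317(190) divides φ(317) = 317 − 1 = 316 = 2^2 · 79.
Divisors of 316: 1, 2, 4, 79, 158, 316.
Compute 190^d (mod 317) for the divisors d until we hit 1:
190^1 ≡ 190 (mod 317)
190^2 ≡ 279 (mod 317)
190^4 ≡ 176 (mod 317)
190^79 ≡ 114 (mod 317)
190^158 ≡ 316 (mod 317)
190^316 ≡ 1 (mod 317) ✓
So ord_317(190) = 316.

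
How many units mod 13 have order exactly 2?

φ(13) = 13 − 1 = 12 = 2^2 · 3.
(Z/13Z)^× is cyclic (|G| = 12); a cyclic group of order m has exactly φ(d) elements of each order d | m, and none otherwise.
2 | 12, and φ(2) = 2 − 1 = 1.

1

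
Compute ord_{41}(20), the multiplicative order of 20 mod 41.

20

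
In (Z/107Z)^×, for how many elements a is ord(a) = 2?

1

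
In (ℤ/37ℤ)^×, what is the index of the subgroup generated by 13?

1

By Lagrange's theorem, ord_37(13) divides φ(37) = 37 − 1 = 36 = 2^2 · 3^2.
Divisors of 36: 1, 2, 3, 4, 6, 9, 12, 18, 36.
Evaluate successive powers at the divisors of 36:
13^1 ≡ 13
13^2 ≡ 21
13^3 ≡ 14
13^4 ≡ 34
13^6 ≡ 11
13^9 ≡ 6
13^12 ≡ 10
13^18 ≡ 36
13^36 ≡ 1
The order of 13 is 36, so the subgroup it generates has 36 elements.
[(Z/37Z)^× : ⟨13⟩] = 36/36 = 1.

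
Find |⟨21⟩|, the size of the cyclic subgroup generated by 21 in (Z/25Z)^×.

5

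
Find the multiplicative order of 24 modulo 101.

25

ord(24) | φ(101) = 101 − 1 = 100 = 2^2 · 5^2.
Divisors of 100: 1, 2, 4, 5, 10, 20, 25, 50, 100.
Test each divisor d:
24^1 ≡ 24 (mod 101)
24^2 ≡ 71 (mod 101)
24^4 ≡ 92 (mod 101)
24^5 ≡ 87 (mod 101)
24^10 ≡ 95 (mod 101)
24^20 ≡ 36 (mod 101)
24^25 ≡ 1 (mod 101) ✓
Therefore the multiplicative order of 24 modulo 101 is 25.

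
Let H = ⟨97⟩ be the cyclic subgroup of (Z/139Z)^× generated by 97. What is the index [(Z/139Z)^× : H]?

Since 97 ∈ (Z/139Z)^×, its order divides φ(139) = 139 − 1 = 138 = 2 · 3 · 23.
Divisors of 138: 1, 2, 3, 6, 23, 46, 69, 138.
Test each divisor d:
97^1 ≡ 97
97^2 ≡ 96
97^3 ≡ 138
97^6 ≡ 1
Thus |⟨97⟩| = ord(97) = 6.
The index is φ(139) / ord(97) = 138 / 6 = 23.

23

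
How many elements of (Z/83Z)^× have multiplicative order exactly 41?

40

φ(83) = 83 − 1 = 82 = 2 · 41.
In a cyclic group of order 82, there are φ(d) elements of order d for each divisor d of 82, and zero for non-divisors.
41 | 82, and φ(41) = 41 − 1 = 40.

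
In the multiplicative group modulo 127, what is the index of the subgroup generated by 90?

7

Since 90 ∈ (Z/127Z)^×, its order divides φ(127) = 127 − 1 = 126 = 2 · 3^2 · 7.
Divisors of 126: 1, 2, 3, 6, 7, 9, 14, 18, 21, 42, 63, 126.
Evaluate successive powers at the divisors of 126:
90^1 ≡ 90
90^2 ≡ 99
90^3 ≡ 20
90^6 ≡ 19
90^7 ≡ 59
90^9 ≡ 126
90^14 ≡ 52
90^18 ≡ 1
The order of 90 is 18, so the subgroup it generates has 18 elements.
Index = |(Z/127Z)^×| / |⟨90⟩| = 126 / 18 = 7.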